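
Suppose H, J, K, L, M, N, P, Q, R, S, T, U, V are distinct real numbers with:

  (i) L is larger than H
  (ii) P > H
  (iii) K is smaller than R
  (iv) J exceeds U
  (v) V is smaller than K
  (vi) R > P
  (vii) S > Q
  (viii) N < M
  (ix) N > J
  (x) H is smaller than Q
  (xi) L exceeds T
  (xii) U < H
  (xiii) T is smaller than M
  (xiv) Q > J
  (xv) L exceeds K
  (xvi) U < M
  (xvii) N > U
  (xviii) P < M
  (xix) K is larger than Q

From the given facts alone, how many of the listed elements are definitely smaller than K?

5

From K the given relations immediately reach V, Q.
From those, H, J — 4 in total.
From those, U — 5 in total.
No other element is forced below K by the given relations, so the count is 5.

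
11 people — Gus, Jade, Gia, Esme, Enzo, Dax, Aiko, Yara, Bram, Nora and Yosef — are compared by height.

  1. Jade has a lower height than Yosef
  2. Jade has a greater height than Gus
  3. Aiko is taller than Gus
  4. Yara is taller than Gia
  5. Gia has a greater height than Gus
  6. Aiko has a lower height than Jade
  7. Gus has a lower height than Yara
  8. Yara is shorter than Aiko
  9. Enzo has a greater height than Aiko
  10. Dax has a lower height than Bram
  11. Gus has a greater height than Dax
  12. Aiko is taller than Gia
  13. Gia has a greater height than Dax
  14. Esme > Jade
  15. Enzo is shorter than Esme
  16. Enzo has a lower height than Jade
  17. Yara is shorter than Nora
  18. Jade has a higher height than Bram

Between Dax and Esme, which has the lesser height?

Dax

The relevant relations are Dax < Gus; Gus < Gia; Gia < Yara; Yara < Aiko; Aiko < Enzo; Enzo < Jade; Jade < Esme.
Together: Dax < Gus < Gia < Yara < Aiko < Enzo < Jade < Esme.
So Dax < Esme; Dax is the shorter of the two.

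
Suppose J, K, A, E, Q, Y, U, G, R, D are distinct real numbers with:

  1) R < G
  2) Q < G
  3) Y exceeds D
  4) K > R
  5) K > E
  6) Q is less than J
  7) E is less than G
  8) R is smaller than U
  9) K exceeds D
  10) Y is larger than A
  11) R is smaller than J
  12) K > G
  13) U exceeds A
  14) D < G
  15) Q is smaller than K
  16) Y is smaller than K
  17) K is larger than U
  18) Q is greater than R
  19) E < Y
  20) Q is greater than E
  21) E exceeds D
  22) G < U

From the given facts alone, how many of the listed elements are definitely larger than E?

The elements the relations force above E are Q, G, J, Y, U, K — no chain reaches any other.
That is 6.

6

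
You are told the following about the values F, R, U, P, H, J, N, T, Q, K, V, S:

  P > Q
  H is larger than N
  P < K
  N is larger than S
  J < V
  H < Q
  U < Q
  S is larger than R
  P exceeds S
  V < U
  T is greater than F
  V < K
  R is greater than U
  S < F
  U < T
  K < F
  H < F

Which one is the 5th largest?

Chaining the given pairs: J < V < U < R < S < N < H < Q < P < K < F < T.
Counting 5 from the largest end gives Q.

Q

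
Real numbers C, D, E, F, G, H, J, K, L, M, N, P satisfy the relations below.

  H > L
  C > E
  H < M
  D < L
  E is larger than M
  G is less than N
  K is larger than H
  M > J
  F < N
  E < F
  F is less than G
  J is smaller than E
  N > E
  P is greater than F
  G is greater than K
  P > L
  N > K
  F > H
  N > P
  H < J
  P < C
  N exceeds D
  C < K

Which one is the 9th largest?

J

Piecing the relations together gives one ordering: D < L < H < J < M < E < F < P < C < K < G < N.
Counting 9 from the largest end gives J.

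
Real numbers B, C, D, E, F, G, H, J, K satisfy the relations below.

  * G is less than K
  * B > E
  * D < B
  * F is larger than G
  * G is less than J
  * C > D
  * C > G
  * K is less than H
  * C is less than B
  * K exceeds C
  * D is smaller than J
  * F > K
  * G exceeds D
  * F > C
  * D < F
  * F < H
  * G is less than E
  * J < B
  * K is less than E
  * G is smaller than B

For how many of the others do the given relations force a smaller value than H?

5

Directly below H: K, F.
One step further: D, G, C (5 so far).
No other element is forced below H by the given relations, so the count is 5.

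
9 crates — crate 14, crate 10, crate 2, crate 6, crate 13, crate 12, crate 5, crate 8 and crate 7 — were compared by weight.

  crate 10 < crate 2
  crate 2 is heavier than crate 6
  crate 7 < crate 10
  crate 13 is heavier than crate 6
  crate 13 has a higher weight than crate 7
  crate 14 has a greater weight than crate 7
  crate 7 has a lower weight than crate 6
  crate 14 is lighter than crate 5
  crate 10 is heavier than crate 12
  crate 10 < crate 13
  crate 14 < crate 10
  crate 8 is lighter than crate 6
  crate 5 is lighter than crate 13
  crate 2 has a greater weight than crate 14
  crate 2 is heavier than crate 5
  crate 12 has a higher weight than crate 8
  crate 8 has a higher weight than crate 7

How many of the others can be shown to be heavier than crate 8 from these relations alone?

5

From crate 8 the given relations immediately reach crate 6, crate 12.
From those, crate 10, crate 13, crate 2 — 5 in total.
Nothing else is reachable above crate 8; 5 in all.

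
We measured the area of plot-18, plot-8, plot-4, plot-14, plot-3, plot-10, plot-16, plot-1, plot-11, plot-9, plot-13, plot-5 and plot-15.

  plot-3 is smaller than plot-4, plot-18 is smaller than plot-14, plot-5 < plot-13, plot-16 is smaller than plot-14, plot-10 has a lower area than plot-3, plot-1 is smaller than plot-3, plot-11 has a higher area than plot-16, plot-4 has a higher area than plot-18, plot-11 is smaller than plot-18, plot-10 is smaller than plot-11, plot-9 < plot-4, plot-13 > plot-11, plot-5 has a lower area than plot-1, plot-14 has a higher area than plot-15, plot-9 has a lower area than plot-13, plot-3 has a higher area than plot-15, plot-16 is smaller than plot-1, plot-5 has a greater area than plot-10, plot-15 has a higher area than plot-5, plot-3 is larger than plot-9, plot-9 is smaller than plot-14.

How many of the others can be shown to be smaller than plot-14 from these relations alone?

7

From plot-14 the given relations immediately reach plot-16, plot-9, plot-18, plot-15.
From those, plot-11, plot-5 — 6 in total.
From those, plot-10 — 7 in total.
No other element is forced below plot-14 by the given relations, so the count is 7.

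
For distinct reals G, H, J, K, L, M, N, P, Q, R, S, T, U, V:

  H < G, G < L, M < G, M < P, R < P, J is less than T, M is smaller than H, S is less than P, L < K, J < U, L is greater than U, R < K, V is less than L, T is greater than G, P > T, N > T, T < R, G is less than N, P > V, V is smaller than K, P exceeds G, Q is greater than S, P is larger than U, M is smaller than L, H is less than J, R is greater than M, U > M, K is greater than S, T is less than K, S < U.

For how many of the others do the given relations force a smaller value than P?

9

Directly below P: M, S, G, T, R, V, U.
One step further: H, J (9 so far).
Nothing else is reachable below P; 9 in all.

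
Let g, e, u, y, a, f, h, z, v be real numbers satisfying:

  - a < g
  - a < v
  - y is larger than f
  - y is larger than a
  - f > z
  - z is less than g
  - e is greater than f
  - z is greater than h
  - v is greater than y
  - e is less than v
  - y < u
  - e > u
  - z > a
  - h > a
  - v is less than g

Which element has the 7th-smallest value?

Chaining the given pairs: a < h < z < f < y < u < e < v < g.
The 7th smallest is e.

e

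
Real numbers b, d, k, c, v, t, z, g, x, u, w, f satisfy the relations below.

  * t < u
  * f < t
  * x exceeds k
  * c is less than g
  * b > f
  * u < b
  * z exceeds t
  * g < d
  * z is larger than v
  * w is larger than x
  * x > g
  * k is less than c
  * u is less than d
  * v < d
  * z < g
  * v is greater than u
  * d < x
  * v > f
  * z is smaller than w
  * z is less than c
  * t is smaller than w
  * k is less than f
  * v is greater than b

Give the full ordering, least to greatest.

k < f < t < u < b < v < z < c < g < d < x < w

Nothing is placed below k, so it is least; from there k < f; f < t; t < u; u < b; b < v; v < z; z < c; c < g; g < d; d < x; x < w, each given directly.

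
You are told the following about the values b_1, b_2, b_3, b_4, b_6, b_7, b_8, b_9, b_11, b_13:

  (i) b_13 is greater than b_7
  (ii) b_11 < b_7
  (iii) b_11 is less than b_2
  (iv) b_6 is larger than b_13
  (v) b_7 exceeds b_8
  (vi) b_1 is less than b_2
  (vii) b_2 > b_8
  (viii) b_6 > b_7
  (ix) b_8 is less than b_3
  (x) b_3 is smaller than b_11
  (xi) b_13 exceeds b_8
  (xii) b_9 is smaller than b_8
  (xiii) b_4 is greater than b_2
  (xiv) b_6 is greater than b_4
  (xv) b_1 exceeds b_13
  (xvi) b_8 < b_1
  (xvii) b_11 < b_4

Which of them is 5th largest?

b_13

Piecing the relations together gives one ordering: b_9 < b_8 < b_3 < b_11 < b_7 < b_13 < b_1 < b_2 < b_4 < b_6.
The 5th largest is b_13.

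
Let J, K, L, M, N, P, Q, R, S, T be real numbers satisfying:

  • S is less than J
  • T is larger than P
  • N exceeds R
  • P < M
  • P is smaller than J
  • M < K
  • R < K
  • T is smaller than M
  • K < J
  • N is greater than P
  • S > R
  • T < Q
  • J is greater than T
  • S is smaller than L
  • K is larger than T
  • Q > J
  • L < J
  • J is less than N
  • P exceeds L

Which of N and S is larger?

N

Link the given pairs in sequence: S < L; L < P; P < T; T < M; M < K; K < J; J < N.
Chaining these gives S < L < P < T < M < K < J < N.
So S < N; N is the larger of the two.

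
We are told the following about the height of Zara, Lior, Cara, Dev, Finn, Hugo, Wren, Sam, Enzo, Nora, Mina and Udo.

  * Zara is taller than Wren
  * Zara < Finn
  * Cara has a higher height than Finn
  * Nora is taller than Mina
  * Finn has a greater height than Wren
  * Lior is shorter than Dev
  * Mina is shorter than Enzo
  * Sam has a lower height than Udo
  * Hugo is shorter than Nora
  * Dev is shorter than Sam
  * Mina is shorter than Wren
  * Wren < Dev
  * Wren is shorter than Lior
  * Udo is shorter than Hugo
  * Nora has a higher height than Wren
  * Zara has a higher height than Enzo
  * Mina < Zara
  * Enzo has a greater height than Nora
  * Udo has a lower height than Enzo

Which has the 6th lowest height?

Chaining the given pairs: Mina < Wren < Lior < Dev < Sam < Udo < Hugo < Nora < Enzo < Zara < Finn < Cara.
The 6th smallest is Udo.

Udo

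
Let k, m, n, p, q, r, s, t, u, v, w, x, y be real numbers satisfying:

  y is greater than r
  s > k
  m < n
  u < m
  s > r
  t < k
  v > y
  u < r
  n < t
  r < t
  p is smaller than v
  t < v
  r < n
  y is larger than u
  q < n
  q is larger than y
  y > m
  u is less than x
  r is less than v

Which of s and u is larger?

s

u < r < y < q < n < t < k < s, by transitivity through r, y, q, n, t, k.
So u < s; s is the larger of the two.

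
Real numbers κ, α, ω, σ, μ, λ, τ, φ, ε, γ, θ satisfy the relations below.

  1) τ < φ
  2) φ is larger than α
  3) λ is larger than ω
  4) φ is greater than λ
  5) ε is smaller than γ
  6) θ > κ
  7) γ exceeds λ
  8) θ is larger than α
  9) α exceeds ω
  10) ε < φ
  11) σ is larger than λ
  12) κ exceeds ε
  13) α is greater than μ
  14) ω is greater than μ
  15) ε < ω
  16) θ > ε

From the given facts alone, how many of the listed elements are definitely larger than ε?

8

The elements the relations force above ε are κ, ω, λ, γ, α, θ, σ, φ — no chain reaches any other.
That is 8.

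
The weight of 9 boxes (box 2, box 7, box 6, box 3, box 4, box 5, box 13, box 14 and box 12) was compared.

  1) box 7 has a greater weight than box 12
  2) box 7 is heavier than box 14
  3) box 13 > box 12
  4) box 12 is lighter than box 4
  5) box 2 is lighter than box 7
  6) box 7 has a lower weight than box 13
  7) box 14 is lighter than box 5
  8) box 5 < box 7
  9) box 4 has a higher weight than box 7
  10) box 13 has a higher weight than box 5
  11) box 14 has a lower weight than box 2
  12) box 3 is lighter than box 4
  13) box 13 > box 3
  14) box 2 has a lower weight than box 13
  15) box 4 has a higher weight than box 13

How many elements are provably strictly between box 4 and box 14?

The relations place box 14 below box 4. An element lies strictly between them when it is forced above box 14 and also forced below box 4.
Above box 14: {box 5, box 2, box 7, box 13}. Below box 4: {box 5, box 3, box 2, box 12, box 7, box 13}.
Intersection: {box 5, box 2, box 7, box 13} — 4.

4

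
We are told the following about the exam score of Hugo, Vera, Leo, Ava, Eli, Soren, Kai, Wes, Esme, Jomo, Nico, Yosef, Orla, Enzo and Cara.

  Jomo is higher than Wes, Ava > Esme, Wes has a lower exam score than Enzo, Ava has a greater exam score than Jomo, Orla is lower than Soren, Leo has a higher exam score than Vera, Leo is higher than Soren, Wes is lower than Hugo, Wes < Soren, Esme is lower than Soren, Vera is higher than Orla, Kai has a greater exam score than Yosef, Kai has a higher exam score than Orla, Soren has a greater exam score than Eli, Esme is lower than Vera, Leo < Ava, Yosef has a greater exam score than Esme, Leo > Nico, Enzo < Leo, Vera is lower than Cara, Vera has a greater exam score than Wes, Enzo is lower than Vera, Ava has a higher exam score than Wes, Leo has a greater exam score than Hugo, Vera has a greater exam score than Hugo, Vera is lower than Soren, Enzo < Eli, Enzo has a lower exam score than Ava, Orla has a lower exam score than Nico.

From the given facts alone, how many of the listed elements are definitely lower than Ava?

The elements the relations force below Ava are Wes, Hugo, Esme, Orla, Enzo, Vera, Nico, Eli, Soren, Leo, Jomo — no chain reaches any other.
That is 11.

11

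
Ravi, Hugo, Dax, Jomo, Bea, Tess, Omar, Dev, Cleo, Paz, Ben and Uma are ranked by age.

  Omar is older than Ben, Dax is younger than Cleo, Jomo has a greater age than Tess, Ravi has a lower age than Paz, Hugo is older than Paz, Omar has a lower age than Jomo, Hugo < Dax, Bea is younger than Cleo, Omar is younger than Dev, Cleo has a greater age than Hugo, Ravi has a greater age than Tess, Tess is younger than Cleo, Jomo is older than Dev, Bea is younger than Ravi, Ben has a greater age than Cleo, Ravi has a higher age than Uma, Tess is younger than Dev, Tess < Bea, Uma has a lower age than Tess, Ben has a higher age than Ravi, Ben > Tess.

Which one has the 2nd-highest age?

The consecutive relations fix a unique order: Uma < Tess < Bea < Ravi < Paz < Hugo < Dax < Cleo < Ben < Omar < Dev < Jomo.
Counting 2 from the largest end gives Dev.

Dev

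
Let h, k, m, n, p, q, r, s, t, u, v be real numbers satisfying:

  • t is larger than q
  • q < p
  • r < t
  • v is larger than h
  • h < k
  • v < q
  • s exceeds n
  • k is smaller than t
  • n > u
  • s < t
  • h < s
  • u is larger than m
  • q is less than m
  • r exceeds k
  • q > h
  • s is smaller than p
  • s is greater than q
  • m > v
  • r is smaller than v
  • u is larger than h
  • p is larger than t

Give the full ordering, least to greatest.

Nothing is placed below h, so it is least; from there h < k; k < r; r < v; v < q; q < m; m < u; u < n; n < s; s < t; t < p, each given directly.

h < k < r < v < q < m < u < n < s < t < p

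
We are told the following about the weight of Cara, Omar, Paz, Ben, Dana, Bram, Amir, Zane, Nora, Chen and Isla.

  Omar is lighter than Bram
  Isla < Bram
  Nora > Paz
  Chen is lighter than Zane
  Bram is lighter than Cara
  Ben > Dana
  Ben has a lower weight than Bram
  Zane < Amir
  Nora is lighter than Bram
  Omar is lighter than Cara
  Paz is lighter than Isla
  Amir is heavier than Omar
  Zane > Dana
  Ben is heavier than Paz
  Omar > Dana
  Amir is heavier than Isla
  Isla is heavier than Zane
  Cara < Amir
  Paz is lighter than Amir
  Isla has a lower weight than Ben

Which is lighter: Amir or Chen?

Chen

Link the given pairs in sequence: Chen < Zane; Zane < Isla; Isla < Ben; Ben < Bram; Bram < Cara; Cara < Amir.
Chaining these gives Chen < Zane < Isla < Ben < Bram < Cara < Amir.
So Chen < Amir; Chen is the lighter of the two.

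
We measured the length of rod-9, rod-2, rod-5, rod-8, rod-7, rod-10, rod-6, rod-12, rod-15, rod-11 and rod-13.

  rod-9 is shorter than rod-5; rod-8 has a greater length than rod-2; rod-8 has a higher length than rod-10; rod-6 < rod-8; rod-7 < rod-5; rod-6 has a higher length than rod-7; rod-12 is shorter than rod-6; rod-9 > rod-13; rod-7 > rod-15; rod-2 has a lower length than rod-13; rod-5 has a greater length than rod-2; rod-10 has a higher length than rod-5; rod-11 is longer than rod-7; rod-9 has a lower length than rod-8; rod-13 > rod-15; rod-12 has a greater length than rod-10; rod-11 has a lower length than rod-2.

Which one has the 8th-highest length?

rod-2

Chaining the given pairs: rod-15 < rod-7 < rod-11 < rod-2 < rod-13 < rod-9 < rod-5 < rod-10 < rod-12 < rod-6 < rod-8.
The 8th largest is rod-2.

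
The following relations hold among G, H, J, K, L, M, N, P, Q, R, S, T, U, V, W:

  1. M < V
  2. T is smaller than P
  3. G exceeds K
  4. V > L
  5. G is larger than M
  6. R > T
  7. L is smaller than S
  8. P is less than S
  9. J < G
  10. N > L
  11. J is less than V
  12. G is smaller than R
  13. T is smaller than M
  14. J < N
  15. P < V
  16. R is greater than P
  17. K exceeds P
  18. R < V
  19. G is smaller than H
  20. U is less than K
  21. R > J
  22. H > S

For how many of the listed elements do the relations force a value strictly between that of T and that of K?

1

Chaining upward from T reaches: M, P, S, G, H, R, V.
Chaining downward from K reaches: P, U.
Strictly between T and K are those in both lists: P — 1 element.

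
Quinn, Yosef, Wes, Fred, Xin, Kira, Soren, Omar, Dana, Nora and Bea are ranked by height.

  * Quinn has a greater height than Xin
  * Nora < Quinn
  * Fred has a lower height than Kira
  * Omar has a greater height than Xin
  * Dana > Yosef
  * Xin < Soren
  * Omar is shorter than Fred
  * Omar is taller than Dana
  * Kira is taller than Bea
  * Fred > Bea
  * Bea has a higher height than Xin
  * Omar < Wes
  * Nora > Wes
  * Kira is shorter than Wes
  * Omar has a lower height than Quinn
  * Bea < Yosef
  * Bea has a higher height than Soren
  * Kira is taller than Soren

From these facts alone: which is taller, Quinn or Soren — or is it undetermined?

Soren < Bea and Bea < Yosef give Soren < Yosef.
With Yosef < Dana: Soren < Bea < Yosef < Dana.
Then Dana < Omar extends the chain to Omar.
With Omar < Fred: Soren < Bea < Yosef < Dana < Omar < Fred.
Then Fred < Kira extends the chain to Kira.
Then Kira < Wes extends the chain to Wes.
With Wes < Nora: Soren < Bea < Yosef < Dana < Omar < Fred < Kira < Wes < Nora.
With Nora < Quinn: Soren < Bea < Yosef < Dana < Omar < Fred < Kira < Wes < Nora < Quinn.
So Quinn is taller.

Quinn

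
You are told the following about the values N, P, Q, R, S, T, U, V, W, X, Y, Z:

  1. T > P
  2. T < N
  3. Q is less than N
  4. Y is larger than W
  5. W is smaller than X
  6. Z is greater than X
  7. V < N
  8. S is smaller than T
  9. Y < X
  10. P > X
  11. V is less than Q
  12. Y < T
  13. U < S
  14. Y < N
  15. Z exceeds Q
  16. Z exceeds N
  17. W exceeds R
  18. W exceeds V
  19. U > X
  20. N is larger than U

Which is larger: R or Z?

R < W and W < X give R < X.
With X < U: R < W < X < U.
Then U < S extends the chain to S.
With S < T: R < W < X < U < S < T.
Then T < N extends the chain to N.
With N < Z: R < W < X < U < S < T < N < Z.
So R < Z; Z is the larger of the two.

Z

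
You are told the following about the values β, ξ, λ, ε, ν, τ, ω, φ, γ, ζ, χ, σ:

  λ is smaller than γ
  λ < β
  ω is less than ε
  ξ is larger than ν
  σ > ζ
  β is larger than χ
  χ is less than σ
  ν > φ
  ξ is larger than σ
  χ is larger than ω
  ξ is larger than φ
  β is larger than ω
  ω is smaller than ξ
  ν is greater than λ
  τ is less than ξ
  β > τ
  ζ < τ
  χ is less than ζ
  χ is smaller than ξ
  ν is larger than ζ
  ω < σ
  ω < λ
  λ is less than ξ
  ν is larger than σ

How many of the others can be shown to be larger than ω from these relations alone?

From ω the given relations immediately reach χ, λ, σ, ξ, β, ε.
From those, γ, ζ, ν — 9 in total.
From those, τ — 10 in total.
Nothing else is reachable above ω; 10 in all.

10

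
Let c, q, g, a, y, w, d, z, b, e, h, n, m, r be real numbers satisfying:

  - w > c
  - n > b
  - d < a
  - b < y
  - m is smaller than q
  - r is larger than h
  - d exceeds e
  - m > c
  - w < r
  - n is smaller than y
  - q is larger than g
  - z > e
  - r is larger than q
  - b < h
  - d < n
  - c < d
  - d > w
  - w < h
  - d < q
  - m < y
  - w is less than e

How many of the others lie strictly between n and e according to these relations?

Chaining upward from e reaches: z, d, q, r, y, a.
Chaining downward from n reaches: c, b, w, d.
Strictly between e and n are those in both lists: d — 1 element.

1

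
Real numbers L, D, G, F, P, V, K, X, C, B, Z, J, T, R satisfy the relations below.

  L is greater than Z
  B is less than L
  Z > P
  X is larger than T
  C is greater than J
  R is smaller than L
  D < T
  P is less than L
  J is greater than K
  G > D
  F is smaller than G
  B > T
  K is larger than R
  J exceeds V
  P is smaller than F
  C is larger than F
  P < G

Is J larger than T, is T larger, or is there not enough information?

Following every chain through J: above J we get C; below J we get V, R, K.
T is not reached, and no chain runs the other way from T to J.
So the given relations leave the order of J and T undetermined.

undetermined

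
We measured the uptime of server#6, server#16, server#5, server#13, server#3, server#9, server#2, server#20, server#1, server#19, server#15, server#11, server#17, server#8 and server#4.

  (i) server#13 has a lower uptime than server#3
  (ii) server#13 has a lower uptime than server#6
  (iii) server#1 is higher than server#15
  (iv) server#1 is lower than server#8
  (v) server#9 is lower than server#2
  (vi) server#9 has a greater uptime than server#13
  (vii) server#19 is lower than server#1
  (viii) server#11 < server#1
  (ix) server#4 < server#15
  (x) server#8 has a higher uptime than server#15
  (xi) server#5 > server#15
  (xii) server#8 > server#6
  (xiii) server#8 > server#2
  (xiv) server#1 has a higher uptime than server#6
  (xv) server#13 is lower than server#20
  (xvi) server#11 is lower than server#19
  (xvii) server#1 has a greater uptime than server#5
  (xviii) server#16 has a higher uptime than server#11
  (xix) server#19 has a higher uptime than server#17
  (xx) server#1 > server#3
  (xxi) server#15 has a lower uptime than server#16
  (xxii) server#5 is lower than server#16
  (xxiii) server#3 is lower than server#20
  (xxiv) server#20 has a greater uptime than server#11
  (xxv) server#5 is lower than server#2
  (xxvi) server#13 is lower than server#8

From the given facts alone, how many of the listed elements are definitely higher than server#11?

5

The elements the relations force above server#11 are server#19, server#1, server#20, server#8, server#16 — no chain reaches any other.
That is 5.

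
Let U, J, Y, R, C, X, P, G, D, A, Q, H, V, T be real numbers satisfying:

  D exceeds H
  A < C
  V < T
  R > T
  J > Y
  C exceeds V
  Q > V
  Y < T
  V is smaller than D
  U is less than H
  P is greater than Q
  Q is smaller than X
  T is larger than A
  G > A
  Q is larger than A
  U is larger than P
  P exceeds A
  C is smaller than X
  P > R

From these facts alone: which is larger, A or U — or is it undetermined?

U

A < T and T < R give A < R.
With R < P: A < T < R < P.
With P < U: A < T < R < P < U.
So U is larger.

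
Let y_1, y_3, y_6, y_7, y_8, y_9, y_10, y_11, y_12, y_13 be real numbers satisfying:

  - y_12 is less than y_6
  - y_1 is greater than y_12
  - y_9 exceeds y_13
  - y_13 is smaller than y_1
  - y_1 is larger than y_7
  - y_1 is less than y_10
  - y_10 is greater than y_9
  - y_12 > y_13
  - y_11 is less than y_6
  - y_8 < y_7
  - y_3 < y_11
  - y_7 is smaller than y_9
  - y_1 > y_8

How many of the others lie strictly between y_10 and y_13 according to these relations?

Chaining upward from y_13 reaches: y_12, y_9, y_1, y_6.
Chaining downward from y_10 reaches: y_8, y_12, y_7, y_9, y_1.
Strictly between y_13 and y_10 are those in both lists: y_12, y_9, y_1 — 3 elements.

3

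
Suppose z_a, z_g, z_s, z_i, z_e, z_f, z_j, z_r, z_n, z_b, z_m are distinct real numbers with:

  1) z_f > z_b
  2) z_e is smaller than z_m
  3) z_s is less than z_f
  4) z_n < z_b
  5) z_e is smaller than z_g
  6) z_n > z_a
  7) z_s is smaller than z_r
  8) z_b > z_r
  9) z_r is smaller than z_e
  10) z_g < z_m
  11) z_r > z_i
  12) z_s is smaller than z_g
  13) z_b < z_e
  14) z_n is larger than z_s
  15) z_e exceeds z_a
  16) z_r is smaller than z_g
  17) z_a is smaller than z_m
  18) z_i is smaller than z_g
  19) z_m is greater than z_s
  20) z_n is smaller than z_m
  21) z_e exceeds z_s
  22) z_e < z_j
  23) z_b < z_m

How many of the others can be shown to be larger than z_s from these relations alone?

The elements the relations force above z_s are z_r, z_n, z_b, z_e, z_g, z_m, z_j, z_f — no chain reaches any other.
That is 8.

8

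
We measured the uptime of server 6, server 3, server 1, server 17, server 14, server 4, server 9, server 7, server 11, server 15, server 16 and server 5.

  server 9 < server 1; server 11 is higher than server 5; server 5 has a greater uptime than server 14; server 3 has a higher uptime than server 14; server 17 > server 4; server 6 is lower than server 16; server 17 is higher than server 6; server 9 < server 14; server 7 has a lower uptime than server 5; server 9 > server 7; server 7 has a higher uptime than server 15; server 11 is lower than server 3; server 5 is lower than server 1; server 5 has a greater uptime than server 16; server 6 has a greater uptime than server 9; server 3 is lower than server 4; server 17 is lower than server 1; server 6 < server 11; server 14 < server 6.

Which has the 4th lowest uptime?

server 14

Piecing the relations together gives one ordering: server 15 < server 7 < server 9 < server 14 < server 6 < server 16 < server 5 < server 11 < server 3 < server 4 < server 17 < server 1.
Counting 4 from the smallest end gives server 14.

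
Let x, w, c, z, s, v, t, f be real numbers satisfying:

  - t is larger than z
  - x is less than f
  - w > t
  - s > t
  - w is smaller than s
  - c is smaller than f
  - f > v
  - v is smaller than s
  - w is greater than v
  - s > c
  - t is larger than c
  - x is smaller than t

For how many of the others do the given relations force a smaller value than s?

Directly below s: v, c, t, w.
One step further: z, x (6 so far).
Nothing else is reachable below s; 6 in all.

6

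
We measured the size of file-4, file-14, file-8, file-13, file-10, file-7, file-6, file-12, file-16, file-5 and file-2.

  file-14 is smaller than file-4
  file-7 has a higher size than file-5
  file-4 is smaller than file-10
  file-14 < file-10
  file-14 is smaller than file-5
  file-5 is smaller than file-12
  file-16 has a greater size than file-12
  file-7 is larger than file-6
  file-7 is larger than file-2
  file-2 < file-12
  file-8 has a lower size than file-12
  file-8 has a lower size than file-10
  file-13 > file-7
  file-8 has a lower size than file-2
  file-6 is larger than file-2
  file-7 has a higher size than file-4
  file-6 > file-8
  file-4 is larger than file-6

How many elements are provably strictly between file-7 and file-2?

2

Chaining upward from file-2 reaches: file-6, file-4, file-10, file-12, file-16, file-13.
Chaining downward from file-7 reaches: file-8, file-14, file-6, file-5, file-4.
Strictly between file-2 and file-7 are those in both lists: file-6, file-4 — 2 elements.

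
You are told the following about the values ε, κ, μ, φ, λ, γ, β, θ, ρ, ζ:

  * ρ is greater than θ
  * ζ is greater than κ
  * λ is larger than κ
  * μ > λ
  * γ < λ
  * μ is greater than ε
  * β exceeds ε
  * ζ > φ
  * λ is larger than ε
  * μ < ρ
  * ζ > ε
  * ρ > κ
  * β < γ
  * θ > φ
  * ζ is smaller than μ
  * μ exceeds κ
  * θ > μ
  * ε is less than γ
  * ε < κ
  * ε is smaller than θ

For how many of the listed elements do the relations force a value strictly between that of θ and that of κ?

3

The relations place κ below θ. An element lies strictly between them when it is forced above κ and also forced below θ.
Above κ: {λ, ζ, μ, ρ}. Below θ: {ε, β, γ, φ, λ, ζ, μ}.
Intersection: {λ, ζ, μ} — 3.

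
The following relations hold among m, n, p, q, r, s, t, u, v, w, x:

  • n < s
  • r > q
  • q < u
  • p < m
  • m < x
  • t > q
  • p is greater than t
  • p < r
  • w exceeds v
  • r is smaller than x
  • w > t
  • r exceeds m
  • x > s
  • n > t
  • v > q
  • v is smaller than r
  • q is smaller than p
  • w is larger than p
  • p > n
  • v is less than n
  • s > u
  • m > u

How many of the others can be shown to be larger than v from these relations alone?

7

The elements the relations force above v are n, p, m, s, r, w, x — no chain reaches any other.
That is 7.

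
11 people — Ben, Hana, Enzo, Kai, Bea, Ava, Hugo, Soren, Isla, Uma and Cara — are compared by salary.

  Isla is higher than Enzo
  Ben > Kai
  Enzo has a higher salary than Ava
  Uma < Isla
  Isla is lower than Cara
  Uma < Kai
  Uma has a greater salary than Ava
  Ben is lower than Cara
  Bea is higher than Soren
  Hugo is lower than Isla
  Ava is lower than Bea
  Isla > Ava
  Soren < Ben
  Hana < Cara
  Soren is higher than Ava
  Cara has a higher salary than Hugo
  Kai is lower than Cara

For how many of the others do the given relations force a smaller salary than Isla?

The elements the relations force below Isla are Ava, Hugo, Uma, Enzo — no chain reaches any other.
That is 4.

4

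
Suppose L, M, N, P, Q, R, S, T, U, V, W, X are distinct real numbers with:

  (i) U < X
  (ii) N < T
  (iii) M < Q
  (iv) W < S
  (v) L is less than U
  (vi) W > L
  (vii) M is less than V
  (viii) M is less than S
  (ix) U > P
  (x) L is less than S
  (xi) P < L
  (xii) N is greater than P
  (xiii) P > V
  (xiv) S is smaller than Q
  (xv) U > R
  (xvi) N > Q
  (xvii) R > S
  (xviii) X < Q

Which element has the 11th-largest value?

The consecutive relations fix a unique order: M < V < P < L < W < S < R < U < X < Q < N < T.
The 11th largest is V.

V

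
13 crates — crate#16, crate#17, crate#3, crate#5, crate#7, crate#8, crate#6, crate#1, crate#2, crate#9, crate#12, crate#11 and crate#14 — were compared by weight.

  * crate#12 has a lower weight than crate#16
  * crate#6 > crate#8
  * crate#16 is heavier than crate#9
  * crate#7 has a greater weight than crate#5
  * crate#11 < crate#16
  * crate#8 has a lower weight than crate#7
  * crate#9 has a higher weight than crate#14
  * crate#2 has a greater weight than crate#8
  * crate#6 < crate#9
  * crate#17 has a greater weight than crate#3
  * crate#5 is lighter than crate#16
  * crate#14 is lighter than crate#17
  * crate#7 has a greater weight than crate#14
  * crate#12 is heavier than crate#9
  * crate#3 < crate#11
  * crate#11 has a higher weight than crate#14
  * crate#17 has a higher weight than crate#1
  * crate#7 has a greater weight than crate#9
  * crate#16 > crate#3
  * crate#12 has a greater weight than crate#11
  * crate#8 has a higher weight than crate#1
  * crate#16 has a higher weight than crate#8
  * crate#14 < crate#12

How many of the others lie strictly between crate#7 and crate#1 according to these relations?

Chaining upward from crate#1 reaches: crate#8, crate#6, crate#2, crate#17, crate#9, crate#12, crate#16.
Chaining downward from crate#7 reaches: crate#8, crate#6, crate#14, crate#9, crate#5.
Strictly between crate#1 and crate#7 are those in both lists: crate#8, crate#6, crate#9 — 3 elements.

3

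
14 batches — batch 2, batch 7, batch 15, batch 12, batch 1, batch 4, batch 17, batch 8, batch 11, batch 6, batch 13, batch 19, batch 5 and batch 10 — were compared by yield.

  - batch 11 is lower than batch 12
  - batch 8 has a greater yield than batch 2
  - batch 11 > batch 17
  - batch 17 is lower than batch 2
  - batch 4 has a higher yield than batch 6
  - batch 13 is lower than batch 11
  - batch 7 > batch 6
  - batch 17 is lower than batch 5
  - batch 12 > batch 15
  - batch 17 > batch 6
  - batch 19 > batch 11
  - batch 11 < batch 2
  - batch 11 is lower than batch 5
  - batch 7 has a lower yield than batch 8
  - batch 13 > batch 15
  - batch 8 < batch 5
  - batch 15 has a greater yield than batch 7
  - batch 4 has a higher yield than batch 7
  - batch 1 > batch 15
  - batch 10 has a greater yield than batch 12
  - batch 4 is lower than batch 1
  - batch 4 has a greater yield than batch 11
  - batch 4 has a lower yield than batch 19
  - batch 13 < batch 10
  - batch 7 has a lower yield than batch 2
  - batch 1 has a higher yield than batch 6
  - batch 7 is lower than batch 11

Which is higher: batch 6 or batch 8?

batch 8

The relevant relations are batch 6 < batch 7; batch 7 < batch 15; batch 15 < batch 13; batch 13 < batch 11; batch 11 < batch 2; batch 2 < batch 8.
Together: batch 6 < batch 7 < batch 15 < batch 13 < batch 11 < batch 2 < batch 8.
So batch 6 < batch 8; batch 8 is the higher of the two.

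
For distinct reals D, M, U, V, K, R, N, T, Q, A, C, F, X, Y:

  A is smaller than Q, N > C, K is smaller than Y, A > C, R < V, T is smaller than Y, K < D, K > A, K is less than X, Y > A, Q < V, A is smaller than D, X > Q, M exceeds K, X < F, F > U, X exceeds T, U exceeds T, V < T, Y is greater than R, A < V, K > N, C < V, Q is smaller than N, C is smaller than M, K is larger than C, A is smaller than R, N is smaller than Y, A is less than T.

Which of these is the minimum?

C

Chaining upward from C: directly above it, A, V, N, K, M; then Q, R, T, D, X, Y; then U, F.
That covers every other element, and nothing is given below C, so C is the minimum.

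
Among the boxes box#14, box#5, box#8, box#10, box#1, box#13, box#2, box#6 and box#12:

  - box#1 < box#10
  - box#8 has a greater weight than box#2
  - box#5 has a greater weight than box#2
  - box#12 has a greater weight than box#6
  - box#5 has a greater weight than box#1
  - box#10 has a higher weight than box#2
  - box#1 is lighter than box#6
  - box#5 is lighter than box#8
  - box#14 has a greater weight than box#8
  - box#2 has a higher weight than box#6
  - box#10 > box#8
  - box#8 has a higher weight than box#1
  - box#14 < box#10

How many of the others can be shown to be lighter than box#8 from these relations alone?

4

From box#8 the given relations immediately reach box#1, box#2, box#5.
From those, box#6 — 4 in total.
No other element is forced below box#8 by the given relations, so the count is 4.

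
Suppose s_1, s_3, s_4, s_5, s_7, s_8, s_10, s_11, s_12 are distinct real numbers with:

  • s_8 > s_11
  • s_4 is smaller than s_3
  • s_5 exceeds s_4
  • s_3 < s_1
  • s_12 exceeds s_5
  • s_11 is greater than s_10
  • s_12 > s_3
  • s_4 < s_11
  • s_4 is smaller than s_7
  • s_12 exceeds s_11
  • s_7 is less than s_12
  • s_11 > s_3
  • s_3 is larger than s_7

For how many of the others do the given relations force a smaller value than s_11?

The elements the relations force below s_11 are s_4, s_10, s_7, s_3 — no chain reaches any other.
That is 4.

4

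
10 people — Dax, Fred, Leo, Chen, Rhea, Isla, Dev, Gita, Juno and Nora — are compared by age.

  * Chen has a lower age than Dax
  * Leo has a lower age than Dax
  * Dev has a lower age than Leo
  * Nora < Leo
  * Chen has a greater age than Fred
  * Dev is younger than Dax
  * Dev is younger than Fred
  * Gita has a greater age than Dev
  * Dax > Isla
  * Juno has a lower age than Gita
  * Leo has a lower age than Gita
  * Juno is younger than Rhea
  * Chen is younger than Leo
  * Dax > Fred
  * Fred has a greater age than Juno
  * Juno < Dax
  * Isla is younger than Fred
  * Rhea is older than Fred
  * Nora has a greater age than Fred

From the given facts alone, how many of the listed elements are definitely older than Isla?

7

The elements the relations force above Isla are Fred, Nora, Chen, Rhea, Leo, Gita, Dax — no chain reaches any other.
That is 7.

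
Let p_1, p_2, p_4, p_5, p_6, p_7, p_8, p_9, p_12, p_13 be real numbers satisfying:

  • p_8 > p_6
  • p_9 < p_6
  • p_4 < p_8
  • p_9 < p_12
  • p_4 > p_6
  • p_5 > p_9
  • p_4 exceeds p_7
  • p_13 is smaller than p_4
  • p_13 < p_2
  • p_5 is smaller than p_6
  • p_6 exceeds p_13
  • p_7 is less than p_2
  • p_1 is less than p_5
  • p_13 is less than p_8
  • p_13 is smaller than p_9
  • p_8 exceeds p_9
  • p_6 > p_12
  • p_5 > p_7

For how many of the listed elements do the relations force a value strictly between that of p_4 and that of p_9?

3

The relations place p_9 below p_4. An element lies strictly between them when it is forced above p_9 and also forced below p_4.
Above p_9: {p_12, p_5, p_6, p_8}. Below p_4: {p_7, p_1, p_13, p_12, p_5, p_6}.
Intersection: {p_12, p_5, p_6} — 3.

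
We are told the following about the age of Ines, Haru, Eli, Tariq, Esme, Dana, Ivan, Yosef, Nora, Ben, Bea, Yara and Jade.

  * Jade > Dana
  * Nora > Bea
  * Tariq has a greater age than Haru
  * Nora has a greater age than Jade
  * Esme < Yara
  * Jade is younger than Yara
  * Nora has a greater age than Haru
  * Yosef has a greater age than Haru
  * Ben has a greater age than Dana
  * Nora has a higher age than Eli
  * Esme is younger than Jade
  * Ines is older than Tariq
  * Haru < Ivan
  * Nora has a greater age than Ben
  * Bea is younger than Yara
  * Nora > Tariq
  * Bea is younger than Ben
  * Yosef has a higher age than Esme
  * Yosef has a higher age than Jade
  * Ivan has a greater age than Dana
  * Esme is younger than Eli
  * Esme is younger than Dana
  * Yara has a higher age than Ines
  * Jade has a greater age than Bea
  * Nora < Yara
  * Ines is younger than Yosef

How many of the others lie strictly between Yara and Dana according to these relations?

3

The relations place Dana below Yara. An element lies strictly between them when it is forced above Dana and also forced below Yara.
Above Dana: {Jade, Ben, Yosef, Nora, Ivan}. Below Yara: {Esme, Bea, Haru, Tariq, Ines, Jade, Eli, Ben, Nora}.
Intersection: {Jade, Ben, Nora} — 3.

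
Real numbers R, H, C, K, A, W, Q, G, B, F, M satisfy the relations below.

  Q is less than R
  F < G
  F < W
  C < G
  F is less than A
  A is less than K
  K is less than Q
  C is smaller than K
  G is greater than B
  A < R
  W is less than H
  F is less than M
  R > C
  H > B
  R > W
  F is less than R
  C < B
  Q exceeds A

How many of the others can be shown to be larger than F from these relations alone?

8

The elements the relations force above F are A, W, K, Q, M, R, G, H — no chain reaches any other.
That is 8.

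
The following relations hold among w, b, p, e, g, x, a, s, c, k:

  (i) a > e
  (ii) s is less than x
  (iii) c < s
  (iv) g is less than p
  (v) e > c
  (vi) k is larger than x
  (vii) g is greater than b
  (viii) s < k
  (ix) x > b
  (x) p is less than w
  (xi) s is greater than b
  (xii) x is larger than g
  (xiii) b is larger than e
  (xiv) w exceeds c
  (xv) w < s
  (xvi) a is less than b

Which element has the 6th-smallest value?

Piecing the relations together gives one ordering: c < e < a < b < g < p < w < s < x < k.
Counting 6 from the smallest end gives p.

p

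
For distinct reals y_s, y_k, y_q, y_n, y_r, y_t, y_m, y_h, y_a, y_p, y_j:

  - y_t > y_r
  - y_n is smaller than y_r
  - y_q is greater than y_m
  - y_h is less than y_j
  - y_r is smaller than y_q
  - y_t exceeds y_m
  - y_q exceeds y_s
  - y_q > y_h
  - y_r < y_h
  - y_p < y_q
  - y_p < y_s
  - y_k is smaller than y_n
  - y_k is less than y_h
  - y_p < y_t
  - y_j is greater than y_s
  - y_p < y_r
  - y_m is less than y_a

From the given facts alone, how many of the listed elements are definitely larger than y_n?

From y_n the given relations immediately reach y_r.
From those, y_t, y_h, y_q — 4 in total.
From those, y_j — 5 in total.
Nothing else is reachable above y_n; 5 in all.

5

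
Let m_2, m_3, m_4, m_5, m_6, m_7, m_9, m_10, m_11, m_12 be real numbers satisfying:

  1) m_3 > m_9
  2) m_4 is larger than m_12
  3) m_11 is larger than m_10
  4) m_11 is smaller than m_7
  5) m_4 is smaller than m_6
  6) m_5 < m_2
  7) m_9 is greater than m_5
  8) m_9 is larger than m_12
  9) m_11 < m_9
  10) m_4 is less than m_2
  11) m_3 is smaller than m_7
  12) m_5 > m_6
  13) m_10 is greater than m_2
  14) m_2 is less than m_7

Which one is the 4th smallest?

Piecing the relations together gives one ordering: m_12 < m_4 < m_6 < m_5 < m_2 < m_10 < m_11 < m_9 < m_3 < m_7.
The 4th smallest is m_5.

m_5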